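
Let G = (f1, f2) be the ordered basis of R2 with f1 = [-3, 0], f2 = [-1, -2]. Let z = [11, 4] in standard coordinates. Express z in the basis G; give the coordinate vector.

We seek scalars with c_1 f1 + c_2 f2 = z; equivalently solve M c = z where the columns of M are f1, f2.
System: -3c_1 - c_2 = 11, 0c_1 - 2c_2 = 4; solving gives c_1 = -3, c_2 = -2.
Check: -3f1 - 2f2 = [11, 4].

[-3, -2]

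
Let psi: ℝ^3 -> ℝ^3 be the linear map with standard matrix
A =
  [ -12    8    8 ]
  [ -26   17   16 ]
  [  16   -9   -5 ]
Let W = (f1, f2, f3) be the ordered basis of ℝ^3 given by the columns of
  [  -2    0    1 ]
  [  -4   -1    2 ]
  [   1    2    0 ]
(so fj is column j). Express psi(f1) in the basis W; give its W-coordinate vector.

Compute psi(f1) = A f1 = <0, 0, -1> in standard coordinates.
Then write this in W-coordinates: solve for y in y_1 f1 + ... + y_3 f3 = <0, 0, -1>.
This gives y = <-1, 0, -2>, which is column 1 of [psi]_W.

<-1, 0, -2>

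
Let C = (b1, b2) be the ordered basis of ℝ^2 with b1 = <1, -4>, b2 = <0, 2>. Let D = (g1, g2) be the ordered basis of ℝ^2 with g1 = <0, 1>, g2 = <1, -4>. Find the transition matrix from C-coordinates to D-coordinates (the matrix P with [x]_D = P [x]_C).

Take x = bj: its C-coordinates are the j-th standard unit vector, so P e_j — column j of P — equals [bj]_D.
b1 = 0·g1 + g2, giving column 1 = <0, 1>; repeating for each j gives P = [[0, 2], [1, 0]].

[[0, 2], [1, 0]]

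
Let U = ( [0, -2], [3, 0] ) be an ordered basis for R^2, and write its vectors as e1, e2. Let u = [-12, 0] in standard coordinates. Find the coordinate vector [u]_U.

[0, -4]

Write u = c_1 e1 + c_2 e2 and solve for the c_i.
System: 0c_1 + 3c_2 = -12, -2c_1 + 0c_2 = 0; solving gives c_1 = 0, c_2 = -4.
Check: 0·e1 - 4e2 = [-12, 0].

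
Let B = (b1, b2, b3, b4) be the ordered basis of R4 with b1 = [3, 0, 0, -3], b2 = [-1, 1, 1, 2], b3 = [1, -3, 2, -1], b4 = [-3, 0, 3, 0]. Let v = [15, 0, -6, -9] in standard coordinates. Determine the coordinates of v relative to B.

We seek scalars with c_1 b1 + ... + c_4 b4 = v; equivalently solve M c = v where the columns of M are b1, ..., b4.
Solving this 4x4 system gives c = (3, 0, 0, -2).
Check: 3b1 + 0·b2 + 0·b3 - 2b4 = [15, 0, -6, -9].

[3, 0, 0, -2]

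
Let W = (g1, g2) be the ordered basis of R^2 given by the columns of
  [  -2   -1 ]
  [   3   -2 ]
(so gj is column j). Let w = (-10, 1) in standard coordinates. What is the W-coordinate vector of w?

We seek scalars with c_1 g1 + c_2 g2 = w; equivalently solve M c = w where the columns of M are g1, g2.
System: -2c_1 - c_2 = -10, 3c_1 - 2c_2 = 1; solving gives c_1 = 3, c_2 = 4.
Check: 3g1 + 4g2 = (-10, 1).

(3, 4)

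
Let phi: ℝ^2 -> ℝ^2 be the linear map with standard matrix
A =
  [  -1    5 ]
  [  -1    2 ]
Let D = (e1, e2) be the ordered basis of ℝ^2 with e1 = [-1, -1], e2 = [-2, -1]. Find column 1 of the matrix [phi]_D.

Column 1 of [phi]_D is the D-coordinate vector of phi(e1).
In standard coordinates phi(e1) = A e1 = [-4, -1].
Converting to D: [-4, -1] = -2e1 + 3e2, so the coordinate vector is [-2, 3].

[-2, 3]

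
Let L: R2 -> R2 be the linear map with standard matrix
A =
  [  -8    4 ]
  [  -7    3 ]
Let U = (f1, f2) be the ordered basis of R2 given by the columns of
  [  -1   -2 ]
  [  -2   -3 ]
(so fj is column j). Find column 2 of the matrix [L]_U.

Compute L(f2) = A f2 = [4, 5] in standard coordinates.
Then write this in U-coordinates: solve for y in y_1 f1 + y_2 f2 = [4, 5].
This gives y = [2, -3], which is column 2 of [L]_U.

[2, -3]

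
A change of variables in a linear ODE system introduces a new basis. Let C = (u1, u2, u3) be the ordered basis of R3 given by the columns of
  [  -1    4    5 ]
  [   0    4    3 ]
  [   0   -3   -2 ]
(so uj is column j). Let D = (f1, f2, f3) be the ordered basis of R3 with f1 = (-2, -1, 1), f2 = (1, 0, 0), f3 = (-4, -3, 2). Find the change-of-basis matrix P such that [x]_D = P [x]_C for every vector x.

Take x = uj: its C-coordinates are the j-th standard unit vector, so P e_j — column j of P — equals [uj]_D.
u1 = 0·f1 - f2 + 0·f3, giving column 1 = (0, -1, 0); repeating for each j gives P = [[0, -1, 0], [-1, -2, 1], [0, -1, -1]].

[[0, -1, 0], [-1, -2, 1], [0, -1, -1]]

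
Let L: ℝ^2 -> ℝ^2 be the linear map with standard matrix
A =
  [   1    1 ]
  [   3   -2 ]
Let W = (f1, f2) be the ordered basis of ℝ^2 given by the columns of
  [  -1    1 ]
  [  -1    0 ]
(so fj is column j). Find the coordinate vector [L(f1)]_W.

<1, -1>

Compute L(f1) = A f1 = <-2, -1> in standard coordinates.
Then write this in W-coordinates: solve for y in y_1 f1 + y_2 f2 = <-2, -1>.
This gives y = <1, -1>, which is column 1 of [L]_W.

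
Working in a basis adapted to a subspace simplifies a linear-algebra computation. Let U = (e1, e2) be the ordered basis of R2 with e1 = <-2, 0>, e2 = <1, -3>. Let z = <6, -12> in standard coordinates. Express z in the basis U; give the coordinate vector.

<-1, 4>

[z]_U is the unique c with M c = z, where M has columns e1, e2.
System: -2c_1 + c_2 = 6, 0c_1 - 3c_2 = -12; solving gives c_1 = -1, c_2 = 4.
Check: -e1 + 4e2 = <6, -12>.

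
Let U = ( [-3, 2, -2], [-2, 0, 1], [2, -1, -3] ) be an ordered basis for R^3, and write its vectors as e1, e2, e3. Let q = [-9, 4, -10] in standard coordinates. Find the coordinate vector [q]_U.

We seek scalars with c_1 e1 + ... + c_3 e3 = q; equivalently solve M c = q where the columns of M are e1, ..., e3.
Gaussian elimination on [M | q] yields c = (3, 2, 2).
Check: 3e1 + 2e2 + 2e3 = [-9, 4, -10].

[3, 2, 2]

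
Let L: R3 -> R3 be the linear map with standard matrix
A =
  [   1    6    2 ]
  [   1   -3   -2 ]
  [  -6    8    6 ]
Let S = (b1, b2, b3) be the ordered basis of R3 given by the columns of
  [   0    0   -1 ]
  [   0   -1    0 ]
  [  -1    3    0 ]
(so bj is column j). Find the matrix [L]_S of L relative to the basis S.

[[0, -1, -3], [-2, 3, 1], [2, 0, 1]]

With P the matrix whose columns are b1, ..., b3, [L]_S = P^(-1) A P.
Column by column: L(b1) = A b1 = (-2, 2, -6); its S-coordinates (0, -2, 2) give column 1.
Continuing for each basis vector yields [L]_S = [[0, -1, -3], [-2, 3, 1], [2, 0, 1]].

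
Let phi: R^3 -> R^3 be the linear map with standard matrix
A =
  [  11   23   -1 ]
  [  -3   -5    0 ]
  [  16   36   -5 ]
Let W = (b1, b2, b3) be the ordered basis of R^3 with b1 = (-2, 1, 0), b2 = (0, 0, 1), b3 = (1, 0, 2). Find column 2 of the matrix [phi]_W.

(0, -3, -1)

Compute phi(b2) = A b2 = (-1, 0, -5) in standard coordinates.
Then write this in W-coordinates: solve for y in y_1 b1 + ... + y_3 b3 = (-1, 0, -5).
This gives y = (0, -3, -1), which is column 2 of [phi]_W.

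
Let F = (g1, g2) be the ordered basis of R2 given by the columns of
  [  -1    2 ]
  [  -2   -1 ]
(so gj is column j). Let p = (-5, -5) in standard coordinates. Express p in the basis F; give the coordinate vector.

[p]_F is the unique c with M c = p, where M has columns g1, g2.
System: -c_1 + 2c_2 = -5, -2c_1 - c_2 = -5; solving gives c_1 = 3, c_2 = -1.
Check: 3g1 - g2 = (-5, -5).

(3, -1)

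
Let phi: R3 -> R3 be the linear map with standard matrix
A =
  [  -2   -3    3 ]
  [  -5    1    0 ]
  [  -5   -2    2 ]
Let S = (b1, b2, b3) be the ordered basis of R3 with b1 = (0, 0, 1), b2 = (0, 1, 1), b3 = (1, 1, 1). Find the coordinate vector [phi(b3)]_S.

Compute phi(b3) = A b3 = (-2, -4, -5) in standard coordinates.
Then write this in S-coordinates: solve for y in y_1 b1 + ... + y_3 b3 = (-2, -4, -5).
This gives y = (-1, -2, -2), which is column 3 of [phi]_S.

(-1, -2, -2)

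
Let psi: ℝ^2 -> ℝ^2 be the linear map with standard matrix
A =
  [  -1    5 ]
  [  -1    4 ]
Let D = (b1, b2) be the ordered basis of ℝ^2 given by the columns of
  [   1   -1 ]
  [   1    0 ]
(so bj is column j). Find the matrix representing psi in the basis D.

With P the matrix whose columns are b1, b2, [psi]_D = P^(-1) A P.
Column by column: psi(b1) = A b1 = [4, 3]; its D-coordinates [3, -1] give column 1.
Continuing for each basis vector yields [psi]_D = [[3, 1], [-1, 0]].

[[3, 1], [-1, 0]]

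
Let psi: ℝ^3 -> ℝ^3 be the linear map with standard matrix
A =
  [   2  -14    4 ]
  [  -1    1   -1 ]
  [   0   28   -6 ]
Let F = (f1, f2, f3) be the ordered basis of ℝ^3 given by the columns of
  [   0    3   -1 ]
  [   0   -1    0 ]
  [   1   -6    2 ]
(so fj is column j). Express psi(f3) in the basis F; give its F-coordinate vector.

Column 3 of [psi]_F is the F-coordinate vector of psi(f3).
In standard coordinates psi(f3) = A f3 = [6, -1, -12].
Converting to F: [6, -1, -12] = 0·f1 + f2 - 3f3, so the coordinate vector is [0, 1, -3].

[0, 1, -3]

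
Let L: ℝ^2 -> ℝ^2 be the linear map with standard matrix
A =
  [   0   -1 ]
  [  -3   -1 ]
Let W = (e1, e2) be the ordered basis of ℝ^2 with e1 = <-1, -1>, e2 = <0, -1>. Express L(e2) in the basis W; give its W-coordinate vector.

Column 2 of [L]_W is the W-coordinate vector of L(e2).
In standard coordinates L(e2) = A e2 = <1, 1>.
Converting to W: <1, 1> = -e1 + 0·e2, so the coordinate vector is <-1, 0>.

<-1, 0>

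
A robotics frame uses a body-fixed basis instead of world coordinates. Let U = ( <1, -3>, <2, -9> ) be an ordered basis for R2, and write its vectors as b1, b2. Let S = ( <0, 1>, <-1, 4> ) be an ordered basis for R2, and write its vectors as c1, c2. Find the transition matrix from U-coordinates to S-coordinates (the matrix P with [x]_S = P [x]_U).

Let M have columns bj and N have columns cj. Then for every x, N [x]_S = x = M [x]_U, so P = N^(-1) M.
Since det N = 1, N^(-1) has integer entries; multiplying gives P = [[1, -1], [-1, -2]].

[[1, -1], [-1, -2]]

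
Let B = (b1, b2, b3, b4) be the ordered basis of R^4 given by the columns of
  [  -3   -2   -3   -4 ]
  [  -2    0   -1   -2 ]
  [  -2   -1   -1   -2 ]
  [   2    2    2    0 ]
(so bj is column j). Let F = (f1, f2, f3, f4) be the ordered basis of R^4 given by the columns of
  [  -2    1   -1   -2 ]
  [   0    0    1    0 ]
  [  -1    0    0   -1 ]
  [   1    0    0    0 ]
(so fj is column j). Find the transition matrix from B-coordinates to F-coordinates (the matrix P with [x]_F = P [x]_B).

[[2, 2, 2, 0], [-1, 0, -2, -2], [-2, 0, -1, -2], [0, -1, -1, 2]]

Column j of P is [bj]_F, since P maps B-coordinates to F-coordinates.
Expressing b1 in F: b1 = 2f1 - f2 - 2f3 + 0·f4, so column 1 of P is <2, -1, -2, 0>.
Doing the same for each bj gives P = [[2, 2, 2, 0], [-1, 0, -2, -2], [-2, 0, -1, -2], [0, -1, -1, 2]].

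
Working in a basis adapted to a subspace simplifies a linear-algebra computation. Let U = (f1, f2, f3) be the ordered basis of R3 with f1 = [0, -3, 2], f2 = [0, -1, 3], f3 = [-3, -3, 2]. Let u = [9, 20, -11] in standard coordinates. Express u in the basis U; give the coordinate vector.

We seek scalars with c_1 f1 + ... + c_3 f3 = u; equivalently solve M c = u where the columns of M are f1, ..., f3.
Gaussian elimination on [M | u] yields c = (-4, 1, -3).
Check: -4f1 + f2 - 3f3 = [9, 20, -11].

[-4, 1, -3]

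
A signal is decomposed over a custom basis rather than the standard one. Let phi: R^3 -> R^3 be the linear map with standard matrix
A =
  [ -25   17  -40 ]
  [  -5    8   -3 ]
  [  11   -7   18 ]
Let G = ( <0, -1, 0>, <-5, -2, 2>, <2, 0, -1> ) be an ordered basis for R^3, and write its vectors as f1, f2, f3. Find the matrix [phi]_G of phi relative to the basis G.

[[2, -1, 3], [3, -1, 2], [-1, 3, 0]]

With P the matrix whose columns are f1, ..., f3, [phi]_G = P^(-1) A P.
Column by column: phi(f1) = A f1 = <-17, -8, 7>; its G-coordinates <2, 3, -1> give column 1.
Continuing for each basis vector yields [phi]_G = [[2, -1, 3], [3, -1, 2], [-1, 3, 0]].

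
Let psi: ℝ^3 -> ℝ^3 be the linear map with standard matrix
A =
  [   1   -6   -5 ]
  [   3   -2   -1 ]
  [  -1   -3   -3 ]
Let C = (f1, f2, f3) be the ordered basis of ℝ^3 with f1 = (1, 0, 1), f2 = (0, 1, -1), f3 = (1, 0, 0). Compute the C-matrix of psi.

[[-2, -1, 2], [2, -1, 3], [-2, 0, -1]]

Let P have columns f1, ..., f3. Then [psi]_C = P^(-1) A P.
Here det P = -1, so P^(-1) is integer; computing A P first and then P^(-1)(A P) gives [[-2, -1, 2], [2, -1, 3], [-2, 0, -1]].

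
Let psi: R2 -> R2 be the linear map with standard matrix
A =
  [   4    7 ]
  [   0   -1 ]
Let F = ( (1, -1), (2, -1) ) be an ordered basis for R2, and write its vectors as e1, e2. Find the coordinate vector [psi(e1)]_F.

(1, -2)

Compute psi(e1) = A e1 = (-3, 1) in standard coordinates.
Then write this in F-coordinates: solve for y in y_1 e1 + y_2 e2 = (-3, 1).
This gives y = (1, -2), which is column 1 of [psi]_F.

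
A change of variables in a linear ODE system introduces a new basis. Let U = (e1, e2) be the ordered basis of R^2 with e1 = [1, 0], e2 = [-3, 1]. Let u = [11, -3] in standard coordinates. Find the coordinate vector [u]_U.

Write u = c_1 e1 + c_2 e2 and solve for the c_i.
System: c_1 - 3c_2 = 11, 0c_1 + c_2 = -3; solving gives c_1 = 2, c_2 = -3.
Check: 2e1 - 3e2 = [11, -3].

[2, -3]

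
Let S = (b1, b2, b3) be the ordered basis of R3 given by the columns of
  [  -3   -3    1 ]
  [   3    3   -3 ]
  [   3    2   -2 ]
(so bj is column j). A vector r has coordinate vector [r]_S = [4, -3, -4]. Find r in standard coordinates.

[-7, 15, 14]

The coordinates say r = 4b1 - 3b2 - 4b3; adding the scaled basis vectors gives [-7, 15, 14].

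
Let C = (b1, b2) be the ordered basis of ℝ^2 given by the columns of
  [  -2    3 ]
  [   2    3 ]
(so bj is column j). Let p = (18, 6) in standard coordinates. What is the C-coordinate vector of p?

(-3, 4)

Write p = c_1 b1 + c_2 b2 and solve for the c_i.
System: -2c_1 + 3c_2 = 18, 2c_1 + 3c_2 = 6; solving gives c_1 = -3, c_2 = 4.
Check: -3b1 + 4b2 = (18, 6).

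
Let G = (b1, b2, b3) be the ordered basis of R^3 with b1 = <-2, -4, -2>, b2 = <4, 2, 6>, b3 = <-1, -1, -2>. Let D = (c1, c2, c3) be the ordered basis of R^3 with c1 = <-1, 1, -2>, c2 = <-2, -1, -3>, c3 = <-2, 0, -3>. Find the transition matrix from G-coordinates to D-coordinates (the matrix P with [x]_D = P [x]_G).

Take x = bj: its G-coordinates are the j-th standard unit vector, so P e_j — column j of P — equals [bj]_D.
b1 = -2c1 + 2c2 + 0·c3, giving column 1 = <-2, 2, 0>; repeating for each j gives P = [[-2, 0, 1], [2, -2, 2], [0, 0, -2]].

[[-2, 0, 1], [2, -2, 2], [0, 0, -2]]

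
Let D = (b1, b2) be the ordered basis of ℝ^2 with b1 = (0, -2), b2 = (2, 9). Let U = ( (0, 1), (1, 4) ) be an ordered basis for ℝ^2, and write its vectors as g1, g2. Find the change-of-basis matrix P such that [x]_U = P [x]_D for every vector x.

Column j of P is [bj]_U, since P maps D-coordinates to U-coordinates.
Expressing b1 in U: b1 = -2g1 + 0·g2, so column 1 of P is (-2, 0).
Doing the same for each bj gives P = [[-2, 1], [0, 2]].

[[-2, 1], [0, 2]]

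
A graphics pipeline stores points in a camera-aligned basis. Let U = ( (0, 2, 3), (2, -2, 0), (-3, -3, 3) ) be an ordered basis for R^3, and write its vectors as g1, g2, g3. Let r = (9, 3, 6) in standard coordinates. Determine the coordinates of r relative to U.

(3, 3, -1)

Write r = c_1 g1 + ... + c_3 g3 and solve for the c_i.
Solving this 3x3 system gives c = (3, 3, -1).
Check: 3g1 + 3g2 - g3 = (9, 3, 6).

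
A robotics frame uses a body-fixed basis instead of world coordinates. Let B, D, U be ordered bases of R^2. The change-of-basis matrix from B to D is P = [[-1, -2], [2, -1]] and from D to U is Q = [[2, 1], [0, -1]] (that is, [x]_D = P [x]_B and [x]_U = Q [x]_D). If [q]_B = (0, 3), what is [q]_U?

Apply P to get D-coordinates (-6, -3), then Q to get U-coordinates.
The result is [q]_U = (-15, 3).

(-15, 3)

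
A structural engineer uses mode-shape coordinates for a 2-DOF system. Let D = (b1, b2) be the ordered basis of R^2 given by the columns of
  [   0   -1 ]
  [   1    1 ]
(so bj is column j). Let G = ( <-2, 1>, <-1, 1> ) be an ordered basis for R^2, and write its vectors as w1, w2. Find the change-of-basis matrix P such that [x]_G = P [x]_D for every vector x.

[[-1, 0], [2, 1]]

Let M have columns bj and N have columns wj. Then for every x, N [x]_G = x = M [x]_D, so P = N^(-1) M.
Since det N = -1, N^(-1) has integer entries; multiplying gives P = [[-1, 0], [2, 1]].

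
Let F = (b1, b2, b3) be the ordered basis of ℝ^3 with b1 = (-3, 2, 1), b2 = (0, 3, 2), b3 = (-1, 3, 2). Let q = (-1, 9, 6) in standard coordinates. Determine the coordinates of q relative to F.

(0, 2, 1)

Write q = c_1 b1 + ... + c_3 b3 and solve for the c_i.
Solving this 3x3 system gives c = (0, 2, 1).
Check: 0·b1 + 2b2 + b3 = (-1, 9, 6).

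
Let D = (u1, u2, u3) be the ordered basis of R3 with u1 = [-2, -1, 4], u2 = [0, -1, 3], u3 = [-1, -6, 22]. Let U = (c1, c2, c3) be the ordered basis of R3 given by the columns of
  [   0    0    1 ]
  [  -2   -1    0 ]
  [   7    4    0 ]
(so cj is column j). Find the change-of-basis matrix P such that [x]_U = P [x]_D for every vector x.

Take x = uj: its D-coordinates are the j-th standard unit vector, so P e_j — column j of P — equals [uj]_U.
u1 = 0·c1 + c2 - 2c3, giving column 1 = [0, 1, -2]; repeating for each j gives P = [[0, 1, 2], [1, -1, 2], [-2, 0, -1]].

[[0, 1, 2], [1, -1, 2], [-2, 0, -1]]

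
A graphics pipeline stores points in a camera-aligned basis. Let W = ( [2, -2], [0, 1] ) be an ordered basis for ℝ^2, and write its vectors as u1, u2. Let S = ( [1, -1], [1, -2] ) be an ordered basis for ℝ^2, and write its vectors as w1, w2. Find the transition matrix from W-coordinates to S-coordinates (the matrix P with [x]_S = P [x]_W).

[[2, 1], [0, -1]]

Take x = uj: its W-coordinates are the j-th standard unit vector, so P e_j — column j of P — equals [uj]_S.
u1 = 2w1 + 0·w2, giving column 1 = [2, 0]; repeating for each j gives P = [[2, 1], [0, -1]].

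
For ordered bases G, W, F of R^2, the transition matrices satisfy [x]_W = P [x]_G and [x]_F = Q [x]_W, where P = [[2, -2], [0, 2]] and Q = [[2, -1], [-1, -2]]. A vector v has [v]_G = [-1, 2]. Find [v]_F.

[-16, -2]

Composing the changes, [v]_F = Q P [v]_G.
Q P = [[4, -6], [-2, -2]]; applying this to [-1, 2] gives [-16, -2].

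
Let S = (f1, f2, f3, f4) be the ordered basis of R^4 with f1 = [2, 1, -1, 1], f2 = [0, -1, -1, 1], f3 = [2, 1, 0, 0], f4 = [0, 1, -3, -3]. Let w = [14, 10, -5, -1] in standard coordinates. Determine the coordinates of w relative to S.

[4, -2, 3, 1]

[w]_S is the unique c with M c = w, where M has columns f1, ..., f4.
Solving this 4x4 system gives c = (4, -2, 3, 1).
Check: 4f1 - 2f2 + 3f3 + f4 = [14, 10, -5, -1].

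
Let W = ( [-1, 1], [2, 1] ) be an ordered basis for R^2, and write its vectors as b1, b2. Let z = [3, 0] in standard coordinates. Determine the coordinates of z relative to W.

[-1, 1]

[z]_W is the unique c with M c = z, where M has columns b1, b2.
System: -c_1 + 2c_2 = 3, c_1 + c_2 = 0; solving gives c_1 = -1, c_2 = 1.
Check: -b1 + b2 = [3, 0].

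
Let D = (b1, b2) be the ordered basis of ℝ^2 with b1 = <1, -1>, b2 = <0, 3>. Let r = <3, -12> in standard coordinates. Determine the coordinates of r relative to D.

[r]_D is the unique c with M c = r, where M has columns b1, b2.
System: c_1 + 0c_2 = 3, -c_1 + 3c_2 = -12; solving gives c_1 = 3, c_2 = -3.
Check: 3b1 - 3b2 = <3, -12>.

<3, -3>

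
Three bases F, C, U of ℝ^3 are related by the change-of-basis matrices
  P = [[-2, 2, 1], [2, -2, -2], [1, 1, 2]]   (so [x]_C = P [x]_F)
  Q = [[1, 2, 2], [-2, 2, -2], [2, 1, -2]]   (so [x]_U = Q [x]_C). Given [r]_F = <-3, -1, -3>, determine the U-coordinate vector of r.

First [r]_C = P [r]_F = <1, 2, -10>.
Then [r]_U = Q [r]_C = <-15, 22, 24>.

<-15, 22, 24>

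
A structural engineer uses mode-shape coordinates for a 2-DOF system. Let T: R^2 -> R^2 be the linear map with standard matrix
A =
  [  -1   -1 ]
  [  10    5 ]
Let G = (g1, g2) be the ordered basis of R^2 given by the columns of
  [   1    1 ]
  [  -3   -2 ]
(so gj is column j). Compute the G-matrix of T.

[[1, -2], [1, 3]]

The j-th column of [T]_G is [T(gj)]_G.
T(g1) = A g1 = <2, -5> = g1 + g2, so column 1 is <1, 1>.
Repeating for g2 and assembling the columns gives [[1, -2], [1, 3]].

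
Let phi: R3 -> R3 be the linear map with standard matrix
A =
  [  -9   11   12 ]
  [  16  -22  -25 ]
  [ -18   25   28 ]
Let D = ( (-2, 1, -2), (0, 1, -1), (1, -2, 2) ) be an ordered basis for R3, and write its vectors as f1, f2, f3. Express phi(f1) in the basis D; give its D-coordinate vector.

Column 1 of [phi]_D is the D-coordinate vector of phi(f1).
In standard coordinates phi(f1) = A f1 = (5, -4, 5).
Converting to D: (5, -4, 5) = -f1 + 3f2 + 3f3, so the coordinate vector is (-1, 3, 3).

(-1, 3, 3)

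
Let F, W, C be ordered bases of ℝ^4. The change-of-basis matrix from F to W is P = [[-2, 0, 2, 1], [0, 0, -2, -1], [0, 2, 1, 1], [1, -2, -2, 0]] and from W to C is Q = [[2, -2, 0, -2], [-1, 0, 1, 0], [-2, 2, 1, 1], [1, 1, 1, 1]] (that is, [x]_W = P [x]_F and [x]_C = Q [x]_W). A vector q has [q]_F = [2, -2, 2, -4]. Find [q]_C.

First [q]_W = P [q]_F = [-4, 0, -6, 2].
Then [q]_C = Q [q]_W = [-12, -2, 4, -8].

[-12, -2, 4, -8]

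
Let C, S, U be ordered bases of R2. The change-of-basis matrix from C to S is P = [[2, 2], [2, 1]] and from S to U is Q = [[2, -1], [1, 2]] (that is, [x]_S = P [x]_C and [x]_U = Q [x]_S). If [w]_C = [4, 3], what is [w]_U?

Composing the changes, [w]_U = Q P [w]_C.
Q P = [[2, 3], [6, 4]]; applying this to [4, 3] gives [17, 36].

[17, 36]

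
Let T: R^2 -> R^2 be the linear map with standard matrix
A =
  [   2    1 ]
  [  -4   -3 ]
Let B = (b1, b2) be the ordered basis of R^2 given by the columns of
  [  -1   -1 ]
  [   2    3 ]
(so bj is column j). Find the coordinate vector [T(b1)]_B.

[2, -2]

Column 1 of [T]_B is the B-coordinate vector of T(b1).
In standard coordinates T(b1) = A b1 = [0, -2].
Converting to B: [0, -2] = 2b1 - 2b2, so the coordinate vector is [2, -2].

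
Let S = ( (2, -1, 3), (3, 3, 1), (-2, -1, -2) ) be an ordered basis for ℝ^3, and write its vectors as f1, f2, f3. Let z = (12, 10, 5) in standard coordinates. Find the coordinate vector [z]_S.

[z]_S is the unique c with M c = z, where M has columns f1, ..., f3.
Gaussian elimination on [M | z] yields c = (1, 4, 1).
Check: f1 + 4f2 + f3 = (12, 10, 5).

(1, 4, 1)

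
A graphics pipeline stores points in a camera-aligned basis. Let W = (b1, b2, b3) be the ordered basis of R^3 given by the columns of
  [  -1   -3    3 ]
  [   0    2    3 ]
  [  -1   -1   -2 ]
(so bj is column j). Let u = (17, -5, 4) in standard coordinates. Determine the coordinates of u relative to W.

Write u = c_1 b1 + ... + c_3 b3 and solve for the c_i.
Row-reducing the augmented matrix [M | u] gives c = (-2, -4, 1).
Check: -2b1 - 4b2 + b3 = (17, -5, 4).

(-2, -4, 1)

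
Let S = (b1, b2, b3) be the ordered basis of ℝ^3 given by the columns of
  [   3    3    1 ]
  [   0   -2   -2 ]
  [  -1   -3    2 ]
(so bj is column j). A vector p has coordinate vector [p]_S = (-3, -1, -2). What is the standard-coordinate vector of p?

p = M [p]_S, where M has columns b1, ..., b3.
Carrying out the matrix-vector product, p = (-14, 6, 2).

(-14, 6, 2)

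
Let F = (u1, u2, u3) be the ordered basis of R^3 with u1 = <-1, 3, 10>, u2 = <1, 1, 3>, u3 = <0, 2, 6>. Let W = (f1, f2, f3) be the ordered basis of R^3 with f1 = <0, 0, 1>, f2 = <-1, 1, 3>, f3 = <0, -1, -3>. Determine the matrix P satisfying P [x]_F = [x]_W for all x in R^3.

[[1, 0, 0], [1, -1, 0], [-2, -2, -2]]

Let M have columns uj and N have columns fj. Then for every x, N [x]_W = x = M [x]_F, so P = N^(-1) M.
Since det N = 1, N^(-1) has integer entries; multiplying gives P = [[1, 0, 0], [1, -1, 0], [-2, -2, -2]].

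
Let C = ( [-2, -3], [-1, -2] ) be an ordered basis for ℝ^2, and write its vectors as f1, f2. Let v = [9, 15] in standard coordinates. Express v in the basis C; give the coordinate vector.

[v]_C is the unique c with M c = v, where M has columns f1, f2.
System: -2c_1 - c_2 = 9, -3c_1 - 2c_2 = 15; solving gives c_1 = -3, c_2 = -3.
Check: -3f1 - 3f2 = [9, 15].

[-3, -3]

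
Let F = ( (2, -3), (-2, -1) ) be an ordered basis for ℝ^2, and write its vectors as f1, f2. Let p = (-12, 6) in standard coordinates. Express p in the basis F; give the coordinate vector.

(-3, 3)

We seek scalars with c_1 f1 + c_2 f2 = p; equivalently solve M c = p where the columns of M are f1, f2.
System: 2c_1 - 2c_2 = -12, -3c_1 - c_2 = 6; solving gives c_1 = -3, c_2 = 3.
Check: -3f1 + 3f2 = (-12, 6).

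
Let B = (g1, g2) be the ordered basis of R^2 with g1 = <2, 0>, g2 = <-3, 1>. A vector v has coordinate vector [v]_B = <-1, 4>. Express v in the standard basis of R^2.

v = M [v]_B, where M has columns g1, g2.
Carrying out the matrix-vector product, v = <-14, 4>.

<-14, 4>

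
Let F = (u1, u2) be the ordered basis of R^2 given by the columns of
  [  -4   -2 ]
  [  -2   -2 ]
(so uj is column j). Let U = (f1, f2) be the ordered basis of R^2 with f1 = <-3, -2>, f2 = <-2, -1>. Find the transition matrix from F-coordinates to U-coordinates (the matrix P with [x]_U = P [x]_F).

[[0, 2], [2, -2]]

Take x = uj: its F-coordinates are the j-th standard unit vector, so P e_j — column j of P — equals [uj]_U.
u1 = 0·f1 + 2f2, giving column 1 = <0, 2>; repeating for each j gives P = [[0, 2], [2, -2]].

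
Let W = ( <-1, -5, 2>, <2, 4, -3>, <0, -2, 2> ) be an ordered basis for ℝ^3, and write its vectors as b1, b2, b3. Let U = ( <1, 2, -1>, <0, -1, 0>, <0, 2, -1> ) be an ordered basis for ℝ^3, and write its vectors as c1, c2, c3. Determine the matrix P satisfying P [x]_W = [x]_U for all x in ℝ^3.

Let M have columns bj and N have columns cj. Then for every x, N [x]_U = x = M [x]_W, so P = N^(-1) M.
Since det N = 1, N^(-1) has integer entries; multiplying gives P = [[-1, 2, 0], [1, 2, -2], [-1, 1, -2]].

[[-1, 2, 0], [1, 2, -2], [-1, 1, -2]]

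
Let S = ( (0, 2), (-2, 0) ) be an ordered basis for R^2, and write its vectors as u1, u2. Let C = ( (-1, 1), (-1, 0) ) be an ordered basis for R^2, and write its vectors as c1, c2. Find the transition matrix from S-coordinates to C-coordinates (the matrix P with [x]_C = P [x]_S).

Column j of P is [uj]_C, since P maps S-coordinates to C-coordinates.
Expressing u1 in C: u1 = 2c1 - 2c2, so column 1 of P is (2, -2).
Doing the same for each uj gives P = [[2, 0], [-2, 2]].

[[2, 0], [-2, 2]]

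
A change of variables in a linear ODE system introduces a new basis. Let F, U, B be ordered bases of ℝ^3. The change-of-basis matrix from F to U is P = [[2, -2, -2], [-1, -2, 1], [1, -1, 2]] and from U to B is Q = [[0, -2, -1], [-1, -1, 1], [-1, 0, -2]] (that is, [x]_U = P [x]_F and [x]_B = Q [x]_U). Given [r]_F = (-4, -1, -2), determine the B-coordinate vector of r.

Composing the changes, [r]_B = Q P [r]_F.
Q P = [[1, 5, -4], [0, 3, 3], [-4, 4, -2]]; applying this to (-4, -1, -2) gives (-1, -9, 16).

(-1, -9, 16)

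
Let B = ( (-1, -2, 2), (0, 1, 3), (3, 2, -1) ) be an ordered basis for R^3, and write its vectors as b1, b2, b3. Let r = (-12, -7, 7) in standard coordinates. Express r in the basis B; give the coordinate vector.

(0, 1, -4)

We seek scalars with c_1 b1 + ... + c_3 b3 = r; equivalently solve M c = r where the columns of M are b1, ..., b3.
Row-reducing the augmented matrix [M | r] gives c = (0, 1, -4).
Check: 0·b1 + b2 - 4b3 = (-12, -7, 7).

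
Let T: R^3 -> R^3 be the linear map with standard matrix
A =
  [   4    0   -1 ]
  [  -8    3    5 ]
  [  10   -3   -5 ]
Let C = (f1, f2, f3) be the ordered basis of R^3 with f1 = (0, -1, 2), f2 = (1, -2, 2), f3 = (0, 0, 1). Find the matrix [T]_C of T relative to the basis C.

Let P have columns f1, ..., f3. Then [T]_C = P^(-1) A P.
Here det P = 1, so P^(-1) is integer; computing A P first and then P^(-1)(A P) gives [[-3, 0, -3], [-2, 2, -1], [3, 2, 3]].

[[-3, 0, -3], [-2, 2, -1], [3, 2, 3]]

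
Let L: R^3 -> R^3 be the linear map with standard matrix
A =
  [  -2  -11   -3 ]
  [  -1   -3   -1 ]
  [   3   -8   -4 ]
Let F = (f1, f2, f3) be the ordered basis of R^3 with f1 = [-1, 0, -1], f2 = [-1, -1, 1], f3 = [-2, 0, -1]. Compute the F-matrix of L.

With P the matrix whose columns are f1, ..., f3, [L]_F = P^(-1) A P.
Column by column: L(f1) = A f1 = [5, 2, 1]; its F-coordinates [-3, -2, 0] give column 1.
Continuing for each basis vector yields [L]_F = [[-3, -1, 2], [-2, -3, -3], [0, -3, -3]].

[[-3, -1, 2], [-2, -3, -3], [0, -3, -3]]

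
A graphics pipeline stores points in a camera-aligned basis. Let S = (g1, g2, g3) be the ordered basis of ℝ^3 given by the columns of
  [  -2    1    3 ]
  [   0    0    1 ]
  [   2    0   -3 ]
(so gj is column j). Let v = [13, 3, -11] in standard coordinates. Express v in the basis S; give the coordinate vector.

[-1, 2, 3]

[v]_S is the unique c with M c = v, where M has columns g1, ..., g3.
Gaussian elimination on [M | v] yields c = (-1, 2, 3).
Check: -g1 + 2g2 + 3g3 = [13, 3, -11].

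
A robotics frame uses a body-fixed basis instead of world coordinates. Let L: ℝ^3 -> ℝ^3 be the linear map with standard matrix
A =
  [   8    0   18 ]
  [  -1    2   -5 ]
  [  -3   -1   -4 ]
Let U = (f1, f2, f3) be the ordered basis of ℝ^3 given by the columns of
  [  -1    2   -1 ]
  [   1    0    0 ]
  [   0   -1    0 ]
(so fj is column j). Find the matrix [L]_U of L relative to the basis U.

[[3, 3, 1], [-2, 2, -3], [1, 3, 1]]

The j-th column of [L]_U is [L(fj)]_U.
L(f1) = A f1 = (-8, 3, 2) = 3f1 - 2f2 + f3, so column 1 is (3, -2, 1).
Repeating for f2, f3 and assembling the columns gives [[3, 3, 1], [-2, 2, -3], [1, 3, 1]].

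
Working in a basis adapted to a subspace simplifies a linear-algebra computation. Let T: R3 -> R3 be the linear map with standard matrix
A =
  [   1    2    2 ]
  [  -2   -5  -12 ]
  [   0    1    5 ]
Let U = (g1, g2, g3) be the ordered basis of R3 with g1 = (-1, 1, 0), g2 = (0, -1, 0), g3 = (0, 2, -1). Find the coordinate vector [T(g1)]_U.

Column 1 of [T]_U is the U-coordinate vector of T(g1).
In standard coordinates T(g1) = A g1 = (1, -3, 1).
Converting to U: (1, -3, 1) = -g1 + 0·g2 - g3, so the coordinate vector is (-1, 0, -1).

(-1, 0, -1)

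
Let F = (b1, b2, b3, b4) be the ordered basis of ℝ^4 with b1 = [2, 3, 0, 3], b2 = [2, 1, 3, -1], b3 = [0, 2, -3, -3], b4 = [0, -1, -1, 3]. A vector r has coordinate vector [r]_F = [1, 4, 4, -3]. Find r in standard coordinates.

The coordinates say r = b1 + 4b2 + 4b3 - 3b4; adding the scaled basis vectors gives [10, 18, 3, -22].

[10, 18, 3, -22]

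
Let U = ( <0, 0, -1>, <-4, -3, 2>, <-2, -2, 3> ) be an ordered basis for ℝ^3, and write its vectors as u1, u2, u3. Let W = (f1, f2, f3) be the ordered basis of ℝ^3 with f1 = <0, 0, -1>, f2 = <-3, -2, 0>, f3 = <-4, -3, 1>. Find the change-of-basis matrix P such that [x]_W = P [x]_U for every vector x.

[[1, -1, -1], [0, 0, -2], [0, 1, 2]]

Take x = uj: its U-coordinates are the j-th standard unit vector, so P e_j — column j of P — equals [uj]_W.
u1 = f1 + 0·f2 + 0·f3, giving column 1 = <1, 0, 0>; repeating for each j gives P = [[1, -1, -1], [0, 0, -2], [0, 1, 2]].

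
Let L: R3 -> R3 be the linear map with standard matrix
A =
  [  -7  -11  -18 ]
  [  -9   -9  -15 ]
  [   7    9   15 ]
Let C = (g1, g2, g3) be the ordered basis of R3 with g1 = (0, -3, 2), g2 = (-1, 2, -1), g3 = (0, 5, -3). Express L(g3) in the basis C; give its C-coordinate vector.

(-1, 1, -1)

Compute L(g3) = A g3 = (-1, 0, 0) in standard coordinates.
Then write this in C-coordinates: solve for y in y_1 g1 + ... + y_3 g3 = (-1, 0, 0).
This gives y = (-1, 1, -1), which is column 3 of [L]_C.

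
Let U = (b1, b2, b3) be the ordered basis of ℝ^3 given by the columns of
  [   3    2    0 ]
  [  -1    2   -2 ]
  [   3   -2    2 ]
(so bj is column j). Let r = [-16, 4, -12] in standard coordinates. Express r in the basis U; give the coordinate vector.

[-4, -2, -2]

Write r = c_1 b1 + ... + c_3 b3 and solve for the c_i.
Solving this 3x3 system gives c = (-4, -2, -2).
Check: -4b1 - 2b2 - 2b3 = [-16, 4, -12].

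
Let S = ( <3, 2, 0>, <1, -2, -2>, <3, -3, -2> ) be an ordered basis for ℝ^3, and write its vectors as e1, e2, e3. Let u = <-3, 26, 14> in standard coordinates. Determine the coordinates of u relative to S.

<4, -3, -4>

Write u = c_1 e1 + ... + c_3 e3 and solve for the c_i.
Solving this 3x3 system gives c = (4, -3, -4).
Check: 4e1 - 3e2 - 4e3 = <-3, 26, 14>.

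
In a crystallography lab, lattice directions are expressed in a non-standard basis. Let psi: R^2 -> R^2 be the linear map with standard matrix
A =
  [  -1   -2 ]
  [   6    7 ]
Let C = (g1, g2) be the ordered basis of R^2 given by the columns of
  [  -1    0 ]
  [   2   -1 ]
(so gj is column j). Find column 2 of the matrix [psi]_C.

Compute psi(g2) = A g2 = (2, -7) in standard coordinates.
Then write this in C-coordinates: solve for y in y_1 g1 + y_2 g2 = (2, -7).
This gives y = (-2, 3), which is column 2 of [psi]_C.

(-2, 3)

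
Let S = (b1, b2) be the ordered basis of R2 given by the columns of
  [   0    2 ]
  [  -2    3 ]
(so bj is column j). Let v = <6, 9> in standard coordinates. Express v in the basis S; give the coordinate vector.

<0, 3>

We seek scalars with c_1 b1 + c_2 b2 = v; equivalently solve M c = v where the columns of M are b1, b2.
System: 0c_1 + 2c_2 = 6, -2c_1 + 3c_2 = 9; solving gives c_1 = 0, c_2 = 3.
Check: 0·b1 + 3b2 = <6, 9>.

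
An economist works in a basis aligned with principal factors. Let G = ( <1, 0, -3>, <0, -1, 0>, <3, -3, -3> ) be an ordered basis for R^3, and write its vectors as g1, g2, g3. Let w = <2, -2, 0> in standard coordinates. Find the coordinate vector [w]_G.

We seek scalars with c_1 g1 + ... + c_3 g3 = w; equivalently solve M c = w where the columns of M are g1, ..., g3.
Row-reducing the augmented matrix [M | w] gives c = (-1, -1, 1).
Check: -g1 - g2 + g3 = <2, -2, 0>.

<-1, -1, 1>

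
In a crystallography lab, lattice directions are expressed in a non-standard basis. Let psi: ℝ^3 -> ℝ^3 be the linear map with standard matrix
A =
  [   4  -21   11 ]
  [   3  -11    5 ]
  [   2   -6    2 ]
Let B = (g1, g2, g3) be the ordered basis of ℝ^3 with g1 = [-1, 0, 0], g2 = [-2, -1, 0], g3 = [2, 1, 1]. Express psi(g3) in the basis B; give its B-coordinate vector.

Column 3 of [psi]_B is the B-coordinate vector of psi(g3).
In standard coordinates psi(g3) = A g3 = [-2, 0, 0].
Converting to B: [-2, 0, 0] = 2g1 + 0·g2 + 0·g3, so the coordinate vector is [2, 0, 0].

[2, 0, 0]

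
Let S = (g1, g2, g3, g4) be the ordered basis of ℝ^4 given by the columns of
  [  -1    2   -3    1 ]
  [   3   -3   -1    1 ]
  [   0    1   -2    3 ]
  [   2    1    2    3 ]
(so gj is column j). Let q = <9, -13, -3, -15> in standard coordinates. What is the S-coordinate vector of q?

<-2, 2, -2, -3>

Write q = c_1 g1 + ... + c_4 g4 and solve for the c_i.
Solving this 4x4 system gives c = (-2, 2, -2, -3).
Check: -2g1 + 2g2 - 2g3 - 3g4 = <9, -13, -3, -15>.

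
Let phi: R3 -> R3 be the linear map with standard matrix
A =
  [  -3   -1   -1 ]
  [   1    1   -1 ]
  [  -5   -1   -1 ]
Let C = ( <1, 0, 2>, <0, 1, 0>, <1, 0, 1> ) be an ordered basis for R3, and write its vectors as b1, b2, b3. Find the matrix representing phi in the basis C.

The j-th column of [phi]_C is [phi(bj)]_C.
phi(b1) = A b1 = <-5, -1, -7> = -2b1 - b2 - 3b3, so column 1 is <-2, -1, -3>.
Repeating for b2, b3 and assembling the columns gives [[-2, 0, -2], [-1, 1, 0], [-3, -1, -2]].

[[-2, 0, -2], [-1, 1, 0], [-3, -1, -2]]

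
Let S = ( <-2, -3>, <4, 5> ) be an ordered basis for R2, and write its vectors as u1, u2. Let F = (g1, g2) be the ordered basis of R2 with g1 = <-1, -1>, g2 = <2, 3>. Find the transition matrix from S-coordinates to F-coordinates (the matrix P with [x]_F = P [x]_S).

Column j of P is [uj]_F, since P maps S-coordinates to F-coordinates.
Expressing u1 in F: u1 = 0·g1 - g2, so column 1 of P is <0, -1>.
Doing the same for each uj gives P = [[0, -2], [-1, 1]].

[[0, -2], [-1, 1]]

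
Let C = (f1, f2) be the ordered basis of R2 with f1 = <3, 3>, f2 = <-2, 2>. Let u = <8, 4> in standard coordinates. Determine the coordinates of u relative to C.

[u]_C is the unique c with M c = u, where M has columns f1, f2.
System: 3c_1 - 2c_2 = 8, 3c_1 + 2c_2 = 4; solving gives c_1 = 2, c_2 = -1.
Check: 2f1 - f2 = <8, 4>.

<2, -1>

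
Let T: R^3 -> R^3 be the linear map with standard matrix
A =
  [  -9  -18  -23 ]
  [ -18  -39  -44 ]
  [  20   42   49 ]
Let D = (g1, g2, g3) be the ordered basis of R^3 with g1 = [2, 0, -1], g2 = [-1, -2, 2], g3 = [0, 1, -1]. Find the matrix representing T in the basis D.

Let P have columns g1, ..., g3. Then [T]_D = P^(-1) A P.
Here det P = 1, so P^(-1) is integer; computing A P first and then P^(-1)(A P) gives [[1, -2, 2], [-3, -3, -1], [2, 2, 3]].

[[1, -2, 2], [-3, -3, -1], [2, 2, 3]]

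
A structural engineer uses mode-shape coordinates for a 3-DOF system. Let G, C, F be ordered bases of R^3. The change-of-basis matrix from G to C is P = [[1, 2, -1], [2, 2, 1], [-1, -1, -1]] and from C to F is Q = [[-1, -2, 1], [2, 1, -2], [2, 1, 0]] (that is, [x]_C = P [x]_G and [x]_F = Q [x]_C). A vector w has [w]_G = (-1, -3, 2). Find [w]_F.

(23, -28, -24)

First [w]_C = P [w]_G = (-9, -6, 2).
Then [w]_F = Q [w]_C = (23, -28, -24).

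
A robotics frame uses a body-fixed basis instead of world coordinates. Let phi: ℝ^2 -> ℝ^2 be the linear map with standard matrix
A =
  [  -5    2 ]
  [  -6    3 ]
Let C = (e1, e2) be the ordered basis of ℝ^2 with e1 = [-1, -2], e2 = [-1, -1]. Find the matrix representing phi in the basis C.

With P the matrix whose columns are e1, e2, [phi]_C = P^(-1) A P.
Column by column: phi(e1) = A e1 = [1, 0]; its C-coordinates [1, -2] give column 1.
Continuing for each basis vector yields [phi]_C = [[1, 0], [-2, -3]].

[[1, 0], [-2, -3]]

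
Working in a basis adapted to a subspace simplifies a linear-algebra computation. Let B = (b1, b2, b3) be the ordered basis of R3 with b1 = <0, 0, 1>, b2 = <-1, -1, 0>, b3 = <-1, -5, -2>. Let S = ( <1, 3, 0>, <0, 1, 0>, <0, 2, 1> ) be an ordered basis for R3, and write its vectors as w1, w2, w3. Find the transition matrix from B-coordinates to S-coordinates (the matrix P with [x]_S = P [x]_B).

[[0, -1, -1], [-2, 2, 2], [1, 0, -2]]

Column j of P is [bj]_S, since P maps B-coordinates to S-coordinates.
Expressing b1 in S: b1 = 0·w1 - 2w2 + w3, so column 1 of P is <0, -2, 1>.
Doing the same for each bj gives P = [[0, -1, -1], [-2, 2, 2], [1, 0, -2]].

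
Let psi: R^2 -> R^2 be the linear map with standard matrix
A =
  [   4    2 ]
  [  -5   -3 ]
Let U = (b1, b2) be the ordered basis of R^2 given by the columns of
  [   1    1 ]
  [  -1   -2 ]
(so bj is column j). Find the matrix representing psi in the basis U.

[[2, 1], [0, -1]]

With P the matrix whose columns are b1, b2, [psi]_U = P^(-1) A P.
Column by column: psi(b1) = A b1 = (2, -2); its U-coordinates (2, 0) give column 1.
Continuing for each basis vector yields [psi]_U = [[2, 1], [0, -1]].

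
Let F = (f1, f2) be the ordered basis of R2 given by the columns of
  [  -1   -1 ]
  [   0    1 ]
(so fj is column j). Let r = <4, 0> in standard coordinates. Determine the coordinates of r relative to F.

<-4, 0>

[r]_F is the unique c with M c = r, where M has columns f1, f2.
System: -c_1 - c_2 = 4, 0c_1 + c_2 = 0; solving gives c_1 = -4, c_2 = 0.
Check: -4f1 + 0·f2 = <4, 0>.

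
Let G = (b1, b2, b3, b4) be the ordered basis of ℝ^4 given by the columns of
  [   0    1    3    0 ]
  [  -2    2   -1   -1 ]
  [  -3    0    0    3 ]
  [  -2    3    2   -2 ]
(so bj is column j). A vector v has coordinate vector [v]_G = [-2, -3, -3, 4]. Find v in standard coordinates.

The coordinates say v = -2b1 - 3b2 - 3b3 + 4b4; adding the scaled basis vectors gives [-12, -3, 18, -19].

[-12, -3, 18, -19]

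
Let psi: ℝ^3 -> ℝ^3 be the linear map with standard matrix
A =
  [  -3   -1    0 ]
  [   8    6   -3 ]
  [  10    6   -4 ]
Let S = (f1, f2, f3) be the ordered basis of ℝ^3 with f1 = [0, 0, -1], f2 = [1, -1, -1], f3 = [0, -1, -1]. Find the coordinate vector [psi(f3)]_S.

Compute psi(f3) = A f3 = [1, -3, -2] in standard coordinates.
Then write this in S-coordinates: solve for y in y_1 f1 + ... + y_3 f3 = [1, -3, -2].
This gives y = [-1, 1, 2], which is column 3 of [psi]_S.

[-1, 1, 2]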